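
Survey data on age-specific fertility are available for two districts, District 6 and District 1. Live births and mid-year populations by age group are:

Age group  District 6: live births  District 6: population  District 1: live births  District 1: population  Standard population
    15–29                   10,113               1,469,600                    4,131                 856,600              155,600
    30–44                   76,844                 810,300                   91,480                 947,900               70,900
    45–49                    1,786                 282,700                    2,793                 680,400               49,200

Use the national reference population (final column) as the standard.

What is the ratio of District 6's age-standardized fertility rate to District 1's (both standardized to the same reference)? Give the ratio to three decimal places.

1.040

Age-specific rates per 1,000 for District 6: 6.881, 94.834, 6.318.
For District 1: 4.823, 96.508, 4.105.
Standard total = 275,700; weights = 0.5644, 0.2572, 0.1785.
District 6: 0.5644×6.881 + 0.2572×94.834 + 0.1785×6.318 = 29.3990 per 1,000.
District 1: 0.5644×4.823 + 0.2572×96.508 + 0.1785×4.105 = 28.2727 per 1,000.
Ratio = 29.3990 ÷ 28.2727 = 1.03984.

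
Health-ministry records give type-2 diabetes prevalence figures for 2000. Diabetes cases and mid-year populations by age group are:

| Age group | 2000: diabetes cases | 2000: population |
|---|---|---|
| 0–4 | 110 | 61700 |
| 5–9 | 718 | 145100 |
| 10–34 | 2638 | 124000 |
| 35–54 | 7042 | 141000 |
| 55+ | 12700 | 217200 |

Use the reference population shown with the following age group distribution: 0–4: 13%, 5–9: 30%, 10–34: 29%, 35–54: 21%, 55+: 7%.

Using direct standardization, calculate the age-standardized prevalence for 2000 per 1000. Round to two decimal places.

22.47

Age-specific rates per 1000 for 2000: 1.783, 4.948, 21.274, 49.943, 58.471.
Standard weights: 0.13, 0.30, 0.29, 0.21, 0.07.
Standardized rate: 0.1300×1.783 + 0.3000×4.948 + 0.2900×21.274 + 0.2100×49.943 + 0.0700×58.471 = 22.4669 per 1000.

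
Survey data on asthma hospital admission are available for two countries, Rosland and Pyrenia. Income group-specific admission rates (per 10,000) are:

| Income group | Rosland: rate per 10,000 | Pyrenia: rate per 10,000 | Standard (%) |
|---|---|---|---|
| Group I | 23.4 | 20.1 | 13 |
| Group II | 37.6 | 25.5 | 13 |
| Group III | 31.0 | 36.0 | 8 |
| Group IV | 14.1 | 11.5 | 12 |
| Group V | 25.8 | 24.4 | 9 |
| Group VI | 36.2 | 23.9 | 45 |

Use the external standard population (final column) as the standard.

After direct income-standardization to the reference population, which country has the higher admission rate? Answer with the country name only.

Rosland

Standard weights: 0.13, 0.13, 0.08, 0.12, 0.09, 0.45.
Rosland: 0.1300×23.4 + 0.1300×37.6 + 0.0800×31.0 + 0.1200×14.1 + 0.0900×25.8 + 0.4500×36.2 = 30.7140 per 10,000.
Pyrenia: 0.1300×20.1 + 0.1300×25.5 + 0.0800×36.0 + 0.1200×11.5 + 0.0900×24.4 + 0.4500×23.9 = 23.1390 per 10,000.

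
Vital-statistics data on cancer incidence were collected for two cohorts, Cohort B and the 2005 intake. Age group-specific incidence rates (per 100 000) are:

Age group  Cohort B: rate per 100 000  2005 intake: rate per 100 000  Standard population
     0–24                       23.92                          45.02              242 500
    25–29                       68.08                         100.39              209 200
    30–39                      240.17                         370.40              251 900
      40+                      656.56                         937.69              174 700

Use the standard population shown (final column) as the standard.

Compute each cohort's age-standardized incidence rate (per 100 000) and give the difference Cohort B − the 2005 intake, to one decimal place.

Standard total = 878 300; weights = 0.2761, 0.2382, 0.2868, 0.1989.
Cohort B: 0.2761×23.92 + 0.2382×68.08 + 0.2868×240.17 + 0.1989×656.56 = 222.2962 per 100 000.
The 2005 intake: 0.2761×45.02 + 0.2382×100.39 + 0.2868×370.40 + 0.1989×937.69 = 329.0870 per 100 000.
Difference = 222.2962 − 329.0870 = -106.7908.

-106.8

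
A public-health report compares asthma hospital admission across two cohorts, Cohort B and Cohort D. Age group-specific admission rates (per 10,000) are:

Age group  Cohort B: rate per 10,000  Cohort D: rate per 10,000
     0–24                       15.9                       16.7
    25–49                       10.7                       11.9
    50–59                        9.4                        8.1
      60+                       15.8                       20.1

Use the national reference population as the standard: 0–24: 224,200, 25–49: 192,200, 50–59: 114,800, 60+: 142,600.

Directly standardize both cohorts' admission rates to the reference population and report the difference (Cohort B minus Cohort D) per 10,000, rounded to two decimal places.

Standard total = 673,800; weights = 0.3327, 0.2852, 0.1704, 0.2116.
Cohort B: 0.3327×15.9 + 0.2852×10.7 + 0.1704×9.4 + 0.2116×15.8 = 13.2881 per 10,000.
Cohort D: 0.3327×16.7 + 0.2852×11.9 + 0.1704×8.1 + 0.2116×20.1 = 14.5851 per 10,000.
Difference = 13.2881 − 14.5851 = -1.2970.

-1.30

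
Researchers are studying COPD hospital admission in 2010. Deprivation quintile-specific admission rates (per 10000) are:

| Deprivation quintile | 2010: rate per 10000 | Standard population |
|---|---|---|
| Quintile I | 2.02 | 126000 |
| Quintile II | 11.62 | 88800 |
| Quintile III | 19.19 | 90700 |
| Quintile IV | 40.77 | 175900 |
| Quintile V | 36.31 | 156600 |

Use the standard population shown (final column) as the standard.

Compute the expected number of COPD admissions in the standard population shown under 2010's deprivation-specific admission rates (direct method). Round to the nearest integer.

1588

Expected COPD admissions = Σ (standard pop × deprivation-specific rate ÷ 10000)
= 126000×2.02/10000 + 88800×11.62/10000 + 90700×19.19/10000 + 175900×40.77/10000 + 156600×36.31/10000
= 25.45 + 103.19 + 174.05 + 717.14 + 568.61 = 1588.45.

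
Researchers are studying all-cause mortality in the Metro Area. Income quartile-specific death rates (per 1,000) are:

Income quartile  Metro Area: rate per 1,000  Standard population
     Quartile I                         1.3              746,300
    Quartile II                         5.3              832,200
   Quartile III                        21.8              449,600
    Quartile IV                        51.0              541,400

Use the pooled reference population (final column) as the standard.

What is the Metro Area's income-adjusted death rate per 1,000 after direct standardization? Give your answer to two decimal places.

Standard total = 2,569,500; weights = 0.2904, 0.3239, 0.1750, 0.2107.
Standardized rate: 0.2904×1.3 + 0.3239×5.3 + 0.1750×21.8 + 0.2107×51.0 = 16.6544 per 1,000.

16.65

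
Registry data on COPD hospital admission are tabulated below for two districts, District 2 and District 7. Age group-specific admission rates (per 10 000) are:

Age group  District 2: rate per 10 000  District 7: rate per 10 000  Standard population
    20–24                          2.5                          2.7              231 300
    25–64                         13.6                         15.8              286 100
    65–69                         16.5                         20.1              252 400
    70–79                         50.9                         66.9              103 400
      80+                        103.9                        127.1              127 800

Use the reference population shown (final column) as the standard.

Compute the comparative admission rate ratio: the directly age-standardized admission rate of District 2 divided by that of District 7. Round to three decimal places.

0.814

Standard total = 1 001 000; weights = 0.2311, 0.2858, 0.2521, 0.1033, 0.1277.
District 2: 0.2311×2.5 + 0.2858×13.6 + 0.2521×16.5 + 0.1033×50.9 + 0.1277×103.9 = 27.1481 per 10 000.
District 7: 0.2311×2.7 + 0.2858×15.8 + 0.2521×20.1 + 0.1033×66.9 + 0.1277×127.1 = 33.3456 per 10 000.
Ratio = 27.1481 ÷ 33.3456 = 0.81414.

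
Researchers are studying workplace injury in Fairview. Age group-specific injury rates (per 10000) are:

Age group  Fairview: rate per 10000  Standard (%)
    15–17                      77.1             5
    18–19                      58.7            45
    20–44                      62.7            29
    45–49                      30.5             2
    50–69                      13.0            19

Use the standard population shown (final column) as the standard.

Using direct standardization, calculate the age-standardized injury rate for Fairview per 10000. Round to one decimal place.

Standard weights: 0.05, 0.45, 0.29, 0.02, 0.19.
Standardized rate: 0.0500×77.1 + 0.4500×58.7 + 0.2900×62.7 + 0.0200×30.5 + 0.1900×13.0 = 51.5330 per 10000.

51.5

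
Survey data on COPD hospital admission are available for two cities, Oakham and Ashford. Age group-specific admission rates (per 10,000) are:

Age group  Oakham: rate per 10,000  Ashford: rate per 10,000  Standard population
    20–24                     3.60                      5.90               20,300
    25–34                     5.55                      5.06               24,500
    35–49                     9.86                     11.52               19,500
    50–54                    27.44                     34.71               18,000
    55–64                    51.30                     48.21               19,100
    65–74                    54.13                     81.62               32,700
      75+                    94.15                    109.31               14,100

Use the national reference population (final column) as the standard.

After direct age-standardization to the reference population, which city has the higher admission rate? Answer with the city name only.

Ashford

Standard total = 148,200; weights = 0.1370, 0.1653, 0.1316, 0.1215, 0.1289, 0.2206, 0.0951.
Oakham: 0.1370×3.60 + 0.1653×5.55 + 0.1316×9.86 + 0.1215×27.44 + 0.1289×51.30 + 0.2206×54.13 + 0.0951×94.15 = 33.5536 per 10,000.
Ashford: 0.1370×5.90 + 0.1653×5.06 + 0.1316×11.52 + 0.1215×34.71 + 0.1289×48.21 + 0.2206×81.62 + 0.0951×109.31 = 41.9988 per 10,000.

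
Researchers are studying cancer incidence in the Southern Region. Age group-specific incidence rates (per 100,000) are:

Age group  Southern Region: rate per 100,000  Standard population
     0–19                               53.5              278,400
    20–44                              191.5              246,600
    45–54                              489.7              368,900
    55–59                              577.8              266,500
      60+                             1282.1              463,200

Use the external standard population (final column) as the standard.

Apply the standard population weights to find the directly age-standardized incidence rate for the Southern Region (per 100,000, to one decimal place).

Standard total = 1,623,600; weights = 0.1715, 0.1519, 0.2272, 0.1641, 0.2853.
Standardized rate: 0.1715×53.5 + 0.1519×191.5 + 0.2272×489.7 + 0.1641×577.8 + 0.2853×1282.1 = 610.1386 per 100,000.

610.1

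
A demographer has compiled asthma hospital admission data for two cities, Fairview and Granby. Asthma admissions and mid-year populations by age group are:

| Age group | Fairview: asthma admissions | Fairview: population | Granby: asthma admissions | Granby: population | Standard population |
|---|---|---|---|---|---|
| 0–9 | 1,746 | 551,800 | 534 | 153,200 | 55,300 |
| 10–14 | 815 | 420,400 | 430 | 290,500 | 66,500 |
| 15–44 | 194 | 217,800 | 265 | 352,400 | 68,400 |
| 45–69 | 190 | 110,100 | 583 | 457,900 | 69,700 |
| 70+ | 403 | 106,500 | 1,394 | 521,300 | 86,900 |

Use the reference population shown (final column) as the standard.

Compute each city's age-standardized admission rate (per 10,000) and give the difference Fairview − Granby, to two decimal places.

Age-specific rates per 10,000 for Fairview: 31.64, 19.39, 8.91, 17.26, 37.84.
For Granby: 34.86, 14.80, 7.52, 12.73, 26.74.
Standard total = 346,800; weights = 0.1595, 0.1918, 0.1972, 0.2010, 0.2506.
Fairview: 0.1595×31.64 + 0.1918×19.39 + 0.1972×8.91 + 0.2010×17.26 + 0.2506×37.84 = 23.4700 per 10,000.
Granby: 0.1595×34.86 + 0.1918×14.80 + 0.1972×7.52 + 0.2010×12.73 + 0.2506×26.74 = 19.1391 per 10,000.
Difference = 23.4700 − 19.1391 = 4.3308.

4.33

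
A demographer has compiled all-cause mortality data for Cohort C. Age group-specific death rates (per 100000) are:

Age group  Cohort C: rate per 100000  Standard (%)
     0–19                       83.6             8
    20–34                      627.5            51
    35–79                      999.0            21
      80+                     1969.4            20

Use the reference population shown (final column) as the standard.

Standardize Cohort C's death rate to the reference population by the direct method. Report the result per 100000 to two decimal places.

930.38

Standard weights: 0.08, 0.51, 0.21, 0.20.
Standardized rate: 0.0800×83.6 + 0.5100×627.5 + 0.2100×999.0 + 0.2000×1969.4 = 930.3830 per 100000.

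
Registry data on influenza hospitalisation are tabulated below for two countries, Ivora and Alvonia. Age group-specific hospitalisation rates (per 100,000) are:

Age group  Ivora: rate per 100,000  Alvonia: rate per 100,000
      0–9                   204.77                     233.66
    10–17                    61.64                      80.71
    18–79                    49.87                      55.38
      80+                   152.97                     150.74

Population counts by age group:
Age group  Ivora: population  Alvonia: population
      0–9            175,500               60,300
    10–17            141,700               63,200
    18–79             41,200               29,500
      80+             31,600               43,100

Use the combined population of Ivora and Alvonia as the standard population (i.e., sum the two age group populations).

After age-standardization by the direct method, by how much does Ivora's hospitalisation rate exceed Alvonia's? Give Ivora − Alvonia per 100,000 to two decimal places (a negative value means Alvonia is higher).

-18.67

Combined standard total = 586,100; weights = 0.4023, 0.3496, 0.1206, 0.1275.
Ivora: 0.4023×204.77 + 0.3496×61.64 + 0.1206×49.87 + 0.1275×152.97 = 129.4446 per 100,000.
Alvonia: 0.4023×233.66 + 0.3496×80.71 + 0.1206×55.38 + 0.1275×150.74 = 148.1149 per 100,000.
Difference = 129.4446 − 148.1149 = -18.6703.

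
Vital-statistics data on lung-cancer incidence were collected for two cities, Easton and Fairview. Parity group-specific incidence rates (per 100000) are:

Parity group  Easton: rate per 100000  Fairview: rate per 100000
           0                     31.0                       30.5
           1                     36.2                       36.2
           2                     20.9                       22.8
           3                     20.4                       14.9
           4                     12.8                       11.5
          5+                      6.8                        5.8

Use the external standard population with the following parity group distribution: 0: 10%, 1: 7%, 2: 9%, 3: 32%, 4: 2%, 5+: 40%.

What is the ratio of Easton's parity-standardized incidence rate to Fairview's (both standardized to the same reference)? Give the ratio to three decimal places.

Standard weights: 0.10, 0.07, 0.09, 0.32, 0.02, 0.40.
Easton: 0.1000×31.0 + 0.0700×36.2 + 0.0900×20.9 + 0.3200×20.4 + 0.0200×12.8 + 0.4000×6.8 = 17.0190 per 100000.
Fairview: 0.1000×30.5 + 0.0700×36.2 + 0.0900×22.8 + 0.3200×14.9 + 0.0200×11.5 + 0.4000×5.8 = 14.9540 per 100000.
Ratio = 17.0190 ÷ 14.9540 = 1.13809.

1.138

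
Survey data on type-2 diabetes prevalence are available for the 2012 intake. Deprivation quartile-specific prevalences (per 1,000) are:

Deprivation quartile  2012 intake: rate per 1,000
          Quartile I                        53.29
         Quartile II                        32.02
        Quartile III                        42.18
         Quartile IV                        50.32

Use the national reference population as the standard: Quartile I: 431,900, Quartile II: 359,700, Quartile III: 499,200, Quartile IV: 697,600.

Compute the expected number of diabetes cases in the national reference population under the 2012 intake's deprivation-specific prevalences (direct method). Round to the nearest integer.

90693

Expected diabetes cases = Σ (standard pop × deprivation-specific rate ÷ 1,000)
= 431,900×53.29/1,000 + 359,700×32.02/1,000 + 499,200×42.18/1,000 + 697,600×50.32/1,000
= 23015.95 + 11517.59 + 21056.26 + 35103.23 = 90693.03.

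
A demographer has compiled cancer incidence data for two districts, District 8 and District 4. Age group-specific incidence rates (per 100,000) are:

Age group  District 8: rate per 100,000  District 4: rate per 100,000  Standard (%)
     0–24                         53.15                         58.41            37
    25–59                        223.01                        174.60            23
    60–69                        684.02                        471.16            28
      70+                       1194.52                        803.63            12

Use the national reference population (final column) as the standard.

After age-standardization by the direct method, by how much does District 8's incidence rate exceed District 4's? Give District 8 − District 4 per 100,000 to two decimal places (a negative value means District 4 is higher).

115.70

Standard weights: 0.37, 0.23, 0.28, 0.12.
District 8: 0.3700×53.15 + 0.2300×223.01 + 0.2800×684.02 + 0.1200×1194.52 = 405.8258 per 100,000.
District 4: 0.3700×58.41 + 0.2300×174.60 + 0.2800×471.16 + 0.1200×803.63 = 290.1301 per 100,000.
Difference = 405.8258 − 290.1301 = 115.6957.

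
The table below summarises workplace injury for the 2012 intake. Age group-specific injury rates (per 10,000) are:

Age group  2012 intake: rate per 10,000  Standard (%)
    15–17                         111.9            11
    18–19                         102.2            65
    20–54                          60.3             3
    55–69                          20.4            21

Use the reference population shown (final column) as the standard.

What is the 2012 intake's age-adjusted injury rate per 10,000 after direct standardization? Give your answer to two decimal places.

Standard weights: 0.11, 0.65, 0.03, 0.21.
Standardized rate: 0.1100×111.9 + 0.6500×102.2 + 0.0300×60.3 + 0.2100×20.4 = 84.8320 per 10,000.

84.83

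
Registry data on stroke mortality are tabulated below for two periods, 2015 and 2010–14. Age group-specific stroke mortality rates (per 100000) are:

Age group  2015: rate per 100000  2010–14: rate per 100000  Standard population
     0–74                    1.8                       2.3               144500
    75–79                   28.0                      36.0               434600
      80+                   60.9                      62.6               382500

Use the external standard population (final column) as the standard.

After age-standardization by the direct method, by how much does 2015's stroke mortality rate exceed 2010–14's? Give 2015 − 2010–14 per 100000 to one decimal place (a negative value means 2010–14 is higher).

-4.4

Standard total = 961600; weights = 0.1503, 0.4520, 0.3978.
2015: 0.1503×1.8 + 0.4520×28.0 + 0.3978×60.9 = 37.1497 per 100000.
2010–14: 0.1503×2.3 + 0.4520×36.0 + 0.3978×62.6 = 41.5167 per 100000.
Difference = 37.1497 − 41.5167 = -4.3670.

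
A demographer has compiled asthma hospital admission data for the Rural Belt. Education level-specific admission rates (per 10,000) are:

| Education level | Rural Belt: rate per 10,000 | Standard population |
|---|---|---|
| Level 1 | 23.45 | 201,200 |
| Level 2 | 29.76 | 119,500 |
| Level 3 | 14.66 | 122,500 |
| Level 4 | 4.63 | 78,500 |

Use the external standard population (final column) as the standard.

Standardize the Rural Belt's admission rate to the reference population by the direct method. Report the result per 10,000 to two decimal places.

Standard total = 521,700; weights = 0.3857, 0.2291, 0.2348, 0.1505.
Standardized rate: 0.3857×23.45 + 0.2291×29.76 + 0.2348×14.66 + 0.1505×4.63 = 19.9995 per 10,000.

20.00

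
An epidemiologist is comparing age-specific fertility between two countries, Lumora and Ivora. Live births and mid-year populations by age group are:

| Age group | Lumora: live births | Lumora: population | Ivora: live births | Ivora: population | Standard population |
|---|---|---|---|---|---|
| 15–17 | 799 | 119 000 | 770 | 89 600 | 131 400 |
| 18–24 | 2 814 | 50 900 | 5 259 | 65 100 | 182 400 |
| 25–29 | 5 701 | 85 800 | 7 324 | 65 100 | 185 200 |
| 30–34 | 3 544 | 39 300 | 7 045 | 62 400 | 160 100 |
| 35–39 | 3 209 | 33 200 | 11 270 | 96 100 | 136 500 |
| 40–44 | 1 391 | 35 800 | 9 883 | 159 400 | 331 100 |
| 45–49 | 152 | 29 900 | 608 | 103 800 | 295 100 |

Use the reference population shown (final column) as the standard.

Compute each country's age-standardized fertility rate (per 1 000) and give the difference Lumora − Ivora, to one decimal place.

-19.5

Age-specific rates per 1 000 for Lumora: 6.714, 55.285, 66.445, 90.178, 96.657, 38.855, 5.084.
For Ivora: 8.594, 80.783, 112.504, 112.901, 117.274, 62.001, 5.857.
Standard total = 1 421 800; weights = 0.0924, 0.1283, 0.1303, 0.1126, 0.0960, 0.2329, 0.2076.
Lumora: 0.0924×6.714 + 0.1283×55.285 + 0.1303×66.445 + 0.1126×90.178 + 0.0960×96.657 + 0.2329×38.855 + 0.2076×5.084 = 45.9052 per 1 000.
Ivora: 0.0924×8.594 + 0.1283×80.783 + 0.1303×112.504 + 0.1126×112.901 + 0.0960×117.274 + 0.2329×62.001 + 0.2076×5.857 = 65.4383 per 1 000.
Difference = 45.9052 − 65.4383 = -19.5331.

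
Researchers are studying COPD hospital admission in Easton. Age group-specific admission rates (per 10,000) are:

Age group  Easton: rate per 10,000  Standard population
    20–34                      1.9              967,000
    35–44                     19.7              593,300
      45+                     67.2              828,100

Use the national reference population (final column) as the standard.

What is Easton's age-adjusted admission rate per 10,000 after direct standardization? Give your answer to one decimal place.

Standard total = 2,388,400; weights = 0.4049, 0.2484, 0.3467.
Standardized rate: 0.4049×1.9 + 0.2484×19.7 + 0.3467×67.2 = 28.9623 per 10,000.

29.0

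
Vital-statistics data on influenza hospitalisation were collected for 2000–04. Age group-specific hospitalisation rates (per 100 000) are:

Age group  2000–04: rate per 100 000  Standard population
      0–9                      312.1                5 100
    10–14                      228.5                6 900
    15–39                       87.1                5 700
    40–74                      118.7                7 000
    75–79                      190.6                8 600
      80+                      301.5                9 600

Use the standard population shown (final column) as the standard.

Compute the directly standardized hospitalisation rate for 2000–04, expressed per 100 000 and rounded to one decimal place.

Standard total = 42 900; weights = 0.1189, 0.1608, 0.1329, 0.1632, 0.2005, 0.2238.
Standardized rate: 0.1189×312.1 + 0.1608×228.5 + 0.1329×87.1 + 0.1632×118.7 + 0.2005×190.6 + 0.2238×301.5 = 210.4730 per 100 000.

210.5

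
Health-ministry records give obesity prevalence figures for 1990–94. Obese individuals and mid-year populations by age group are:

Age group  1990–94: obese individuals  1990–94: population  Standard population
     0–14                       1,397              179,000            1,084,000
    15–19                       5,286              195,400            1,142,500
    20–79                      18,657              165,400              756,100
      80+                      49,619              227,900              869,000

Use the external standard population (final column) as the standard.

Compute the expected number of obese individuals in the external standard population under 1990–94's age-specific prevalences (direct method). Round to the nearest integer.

313856

Age-specific rates per 1,000 for 1990–94: 7.804, 27.052, 112.799, 217.723.
Expected obese individuals = Σ (standard pop × age-specific rate ÷ 1,000)
= 1,084,000×7.804/1,000 + 1,142,500×27.052/1,000 + 756,100×112.799/1,000 + 869,000×217.723/1,000
= 8460.04 + 30907.14 + 85287.53 + 189201.01 = 313855.73.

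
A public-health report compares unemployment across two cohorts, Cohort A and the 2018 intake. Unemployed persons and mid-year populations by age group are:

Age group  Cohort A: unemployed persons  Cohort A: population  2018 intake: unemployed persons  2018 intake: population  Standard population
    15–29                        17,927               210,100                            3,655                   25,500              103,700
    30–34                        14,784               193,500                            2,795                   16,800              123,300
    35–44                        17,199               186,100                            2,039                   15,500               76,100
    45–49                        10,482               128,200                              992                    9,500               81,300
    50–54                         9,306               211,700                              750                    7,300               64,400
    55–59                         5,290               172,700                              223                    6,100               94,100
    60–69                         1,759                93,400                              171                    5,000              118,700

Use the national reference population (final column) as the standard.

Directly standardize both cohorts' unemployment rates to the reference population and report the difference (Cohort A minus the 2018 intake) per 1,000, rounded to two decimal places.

Age-specific rates per 1,000 for Cohort A: 85.326, 76.403, 92.418, 81.763, 43.958, 30.631, 18.833.
For the 2018 intake: 143.333, 166.369, 131.548, 104.421, 102.740, 36.557, 34.200.
Standard total = 661,600; weights = 0.1567, 0.1864, 0.1150, 0.1229, 0.0973, 0.1422, 0.1794.
Cohort A: 0.1567×85.326 + 0.1864×76.403 + 0.1150×92.418 + 0.1229×81.763 + 0.0973×43.958 + 0.1422×30.631 + 0.1794×18.833 = 60.3052 per 1,000.
The 2018 intake: 0.1567×143.333 + 0.1864×166.369 + 0.1150×131.548 + 0.1229×104.421 + 0.0973×102.740 + 0.1422×36.557 + 0.1794×34.200 = 102.7710 per 1,000.
Difference = 60.3052 − 102.7710 = -42.4657.

-42.47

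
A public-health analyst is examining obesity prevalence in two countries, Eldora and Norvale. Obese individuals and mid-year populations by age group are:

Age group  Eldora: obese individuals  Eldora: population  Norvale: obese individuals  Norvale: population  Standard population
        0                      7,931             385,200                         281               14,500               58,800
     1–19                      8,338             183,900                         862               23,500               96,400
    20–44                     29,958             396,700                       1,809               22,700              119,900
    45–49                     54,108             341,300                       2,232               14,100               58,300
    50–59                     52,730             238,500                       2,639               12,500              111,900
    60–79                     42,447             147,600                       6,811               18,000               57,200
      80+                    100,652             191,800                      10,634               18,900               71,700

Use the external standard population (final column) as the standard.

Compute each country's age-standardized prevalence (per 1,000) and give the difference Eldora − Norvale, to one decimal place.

Age-specific rates per 1,000 for Eldora: 20.589, 45.340, 75.518, 158.535, 221.090, 287.581, 524.776.
For Norvale: 19.379, 36.681, 79.692, 158.298, 211.120, 378.389, 562.646.
Standard total = 574,200; weights = 0.1024, 0.1679, 0.2088, 0.1015, 0.1949, 0.0996, 0.1249.
Eldora: 0.1024×20.589 + 0.1679×45.340 + 0.2088×75.518 + 0.1015×158.535 + 0.1949×221.090 + 0.0996×287.581 + 0.1249×524.776 = 178.8483 per 1,000.
Norvale: 0.1024×19.379 + 0.1679×36.681 + 0.2088×79.692 + 0.1015×158.298 + 0.1949×211.120 + 0.0996×378.389 + 0.1249×562.646 = 189.9498 per 1,000.
Difference = 178.8483 − 189.9498 = -11.1015.

-11.1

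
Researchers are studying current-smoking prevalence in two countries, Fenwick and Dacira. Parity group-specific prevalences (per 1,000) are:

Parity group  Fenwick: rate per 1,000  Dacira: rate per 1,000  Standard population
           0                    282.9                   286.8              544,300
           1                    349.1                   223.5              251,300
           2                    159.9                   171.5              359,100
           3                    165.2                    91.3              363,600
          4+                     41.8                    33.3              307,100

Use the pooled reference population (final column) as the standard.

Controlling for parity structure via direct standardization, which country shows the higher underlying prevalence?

Fenwick

Standard total = 1,825,400; weights = 0.2982, 0.1377, 0.1967, 0.1992, 0.1682.
Fenwick: 0.2982×282.9 + 0.1377×349.1 + 0.1967×159.9 + 0.1992×165.2 + 0.1682×41.8 = 203.8101 per 1,000.
Dacira: 0.2982×286.8 + 0.1377×223.5 + 0.1967×171.5 + 0.1992×91.3 + 0.1682×33.3 = 173.8137 per 1,000.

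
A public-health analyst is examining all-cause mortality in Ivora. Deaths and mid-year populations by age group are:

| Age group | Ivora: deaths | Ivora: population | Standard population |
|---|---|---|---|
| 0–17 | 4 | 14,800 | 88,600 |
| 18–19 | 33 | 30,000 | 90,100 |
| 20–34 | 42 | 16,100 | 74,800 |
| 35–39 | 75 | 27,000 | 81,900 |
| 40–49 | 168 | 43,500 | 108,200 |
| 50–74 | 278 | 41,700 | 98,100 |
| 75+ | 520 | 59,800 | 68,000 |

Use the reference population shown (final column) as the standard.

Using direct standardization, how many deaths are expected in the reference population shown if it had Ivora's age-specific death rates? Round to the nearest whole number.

2209

Age-specific rates per 1,000 for Ivora: 0.270, 1.100, 2.609, 2.778, 3.862, 6.667, 8.696.
Expected deaths = Σ (standard pop × age-specific rate ÷ 1,000)
= 88,600×0.270/1,000 + 90,100×1.100/1,000 + 74,800×2.609/1,000 + 81,900×2.778/1,000 + 108,200×3.862/1,000 + 98,100×6.667/1,000 + 68,000×8.696/1,000
= 23.95 + 99.11 + 195.13 + 227.50 + 417.88 + 654.00 + 591.30 = 2208.87.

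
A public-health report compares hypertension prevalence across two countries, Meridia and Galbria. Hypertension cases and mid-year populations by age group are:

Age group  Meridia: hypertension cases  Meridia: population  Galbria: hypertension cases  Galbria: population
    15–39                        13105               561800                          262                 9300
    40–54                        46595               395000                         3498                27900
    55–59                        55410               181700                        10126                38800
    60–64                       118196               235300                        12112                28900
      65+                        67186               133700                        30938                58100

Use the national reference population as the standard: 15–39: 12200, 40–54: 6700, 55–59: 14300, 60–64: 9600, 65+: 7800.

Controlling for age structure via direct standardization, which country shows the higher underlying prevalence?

Age-specific rates per 1000 for Meridia: 23.327, 117.962, 304.953, 502.320, 502.513.
For Galbria: 28.172, 125.376, 260.979, 419.100, 532.496.
Standard total = 50600; weights = 0.2411, 0.1324, 0.2826, 0.1897, 0.1542.
Meridia: 0.2411×23.327 + 0.1324×117.962 + 0.2826×304.953 + 0.1897×502.320 + 0.1542×502.513 = 280.1906 per 1000.
Galbria: 0.2411×28.172 + 0.1324×125.376 + 0.2826×260.979 + 0.1897×419.100 + 0.1542×532.496 = 258.7462 per 1000.
The crude rates (199.33 vs 349.30) would put Galbria higher, but that reflects its age composition; once standardized to a common age structure, Meridia has the higher underlying rate.

Meridia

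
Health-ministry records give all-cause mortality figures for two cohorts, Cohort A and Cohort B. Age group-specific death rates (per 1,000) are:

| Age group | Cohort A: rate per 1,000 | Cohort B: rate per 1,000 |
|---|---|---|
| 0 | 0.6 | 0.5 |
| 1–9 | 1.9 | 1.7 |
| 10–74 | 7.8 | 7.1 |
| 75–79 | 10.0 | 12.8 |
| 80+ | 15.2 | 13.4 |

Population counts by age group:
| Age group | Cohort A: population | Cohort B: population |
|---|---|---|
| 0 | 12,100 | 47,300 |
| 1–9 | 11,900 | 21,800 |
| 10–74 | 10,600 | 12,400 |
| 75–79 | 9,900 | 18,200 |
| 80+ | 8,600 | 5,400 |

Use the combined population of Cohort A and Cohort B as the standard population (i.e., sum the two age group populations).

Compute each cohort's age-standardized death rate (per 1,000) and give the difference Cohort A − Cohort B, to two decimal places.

-0.16

Combined standard total = 158,200; weights = 0.3755, 0.2130, 0.1454, 0.1776, 0.0885.
Cohort A: 0.3755×0.6 + 0.2130×1.9 + 0.1454×7.8 + 0.1776×10.0 + 0.0885×15.2 = 4.8854 per 1,000.
Cohort B: 0.3755×0.5 + 0.2130×1.7 + 0.1454×7.1 + 0.1776×12.8 + 0.0885×13.4 = 5.0415 per 1,000.
Difference = 4.8854 − 5.0415 = -0.1561.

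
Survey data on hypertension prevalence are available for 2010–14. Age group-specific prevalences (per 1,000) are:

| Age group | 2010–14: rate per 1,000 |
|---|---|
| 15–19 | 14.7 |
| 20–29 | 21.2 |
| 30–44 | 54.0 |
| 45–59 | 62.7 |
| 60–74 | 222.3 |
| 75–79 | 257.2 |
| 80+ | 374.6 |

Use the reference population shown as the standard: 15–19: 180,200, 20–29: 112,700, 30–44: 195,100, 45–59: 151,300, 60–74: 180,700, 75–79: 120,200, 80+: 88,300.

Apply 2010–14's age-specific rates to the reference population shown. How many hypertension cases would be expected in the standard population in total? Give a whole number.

Expected hypertension cases = Σ (standard pop × age-specific rate ÷ 1,000)
= 180,200×14.7/1,000 + 112,700×21.2/1,000 + 195,100×54.0/1,000 + 151,300×62.7/1,000 + 180,700×222.3/1,000 + 120,200×257.2/1,000 + 88,300×374.6/1,000
= 2648.94 + 2389.24 + 10535.40 + 9486.51 + 40169.61 + 30915.44 + 33077.18 = 129222.32.

129222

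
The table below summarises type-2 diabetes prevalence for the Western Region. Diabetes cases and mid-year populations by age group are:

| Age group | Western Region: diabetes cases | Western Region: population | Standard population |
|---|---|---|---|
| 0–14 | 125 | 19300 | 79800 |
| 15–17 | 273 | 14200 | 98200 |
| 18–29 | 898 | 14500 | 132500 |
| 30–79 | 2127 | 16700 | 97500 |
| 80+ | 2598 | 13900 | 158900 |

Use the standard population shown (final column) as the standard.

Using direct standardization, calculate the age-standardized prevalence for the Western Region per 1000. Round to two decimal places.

93.01

Age-specific rates per 1000 for the Western Region: 6.477, 19.225, 61.931, 127.365, 186.906.
Standard total = 566900; weights = 0.1408, 0.1732, 0.2337, 0.1720, 0.2803.
Standardized rate: 0.1408×6.477 + 0.1732×19.225 + 0.2337×61.931 + 0.1720×127.365 + 0.2803×186.906 = 93.0114 per 1000.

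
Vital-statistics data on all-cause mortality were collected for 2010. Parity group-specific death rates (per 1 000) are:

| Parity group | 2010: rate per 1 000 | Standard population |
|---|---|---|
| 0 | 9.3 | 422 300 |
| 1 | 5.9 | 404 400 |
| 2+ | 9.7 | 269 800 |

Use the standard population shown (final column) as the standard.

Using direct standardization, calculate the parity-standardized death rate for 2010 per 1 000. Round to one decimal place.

8.1

Standard total = 1 096 500; weights = 0.3851, 0.3688, 0.2461.
Standardized rate: 0.3851×9.3 + 0.3688×5.9 + 0.2461×9.7 = 8.1445 per 1 000.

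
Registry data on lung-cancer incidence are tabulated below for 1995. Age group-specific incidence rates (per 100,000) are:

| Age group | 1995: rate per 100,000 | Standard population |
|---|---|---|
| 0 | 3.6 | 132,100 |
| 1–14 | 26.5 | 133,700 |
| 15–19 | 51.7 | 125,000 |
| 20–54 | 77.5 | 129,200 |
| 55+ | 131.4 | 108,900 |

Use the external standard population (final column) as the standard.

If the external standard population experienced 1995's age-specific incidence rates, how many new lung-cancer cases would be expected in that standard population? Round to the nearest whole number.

348

Expected new lung-cancer cases = Σ (standard pop × age-specific rate ÷ 100,000)
= 132,100×3.6/100,000 + 133,700×26.5/100,000 + 125,000×51.7/100,000 + 129,200×77.5/100,000 + 108,900×131.4/100,000
= 4.76 + 35.43 + 64.62 + 100.13 + 143.09 = 348.04.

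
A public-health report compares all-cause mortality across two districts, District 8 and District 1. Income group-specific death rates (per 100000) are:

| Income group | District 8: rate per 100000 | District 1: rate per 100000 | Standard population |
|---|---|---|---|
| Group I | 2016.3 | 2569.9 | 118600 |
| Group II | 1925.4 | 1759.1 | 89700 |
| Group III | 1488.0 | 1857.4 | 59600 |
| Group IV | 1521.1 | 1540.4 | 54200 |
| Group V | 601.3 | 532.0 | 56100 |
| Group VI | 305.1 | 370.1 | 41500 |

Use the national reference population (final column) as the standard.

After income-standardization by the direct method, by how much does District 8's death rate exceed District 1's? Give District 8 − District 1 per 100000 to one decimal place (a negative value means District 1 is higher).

-173.0

Standard total = 419700; weights = 0.2826, 0.2137, 0.1420, 0.1291, 0.1337, 0.0989.
District 8: 0.2826×2016.3 + 0.2137×1925.4 + 0.1420×1488.0 + 0.1291×1521.1 + 0.1337×601.3 + 0.0989×305.1 = 1499.5582 per 100000.
District 1: 0.2826×2569.9 + 0.2137×1759.1 + 0.1420×1857.4 + 0.1291×1540.4 + 0.1337×532.0 + 0.0989×370.1 = 1672.5673 per 100000.
Difference = 1499.5582 − 1672.5673 = -173.0091.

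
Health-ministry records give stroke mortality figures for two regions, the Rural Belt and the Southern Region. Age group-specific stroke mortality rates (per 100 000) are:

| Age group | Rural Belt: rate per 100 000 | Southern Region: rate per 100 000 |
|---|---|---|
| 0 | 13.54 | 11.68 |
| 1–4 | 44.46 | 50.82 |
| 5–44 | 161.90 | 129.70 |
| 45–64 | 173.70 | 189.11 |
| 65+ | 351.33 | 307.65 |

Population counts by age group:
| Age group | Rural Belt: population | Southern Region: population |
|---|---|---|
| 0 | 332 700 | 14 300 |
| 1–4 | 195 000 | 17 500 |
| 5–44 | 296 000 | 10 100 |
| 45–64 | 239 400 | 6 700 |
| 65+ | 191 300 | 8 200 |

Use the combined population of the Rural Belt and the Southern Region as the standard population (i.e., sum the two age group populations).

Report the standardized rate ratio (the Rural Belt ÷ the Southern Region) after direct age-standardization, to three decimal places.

1.087

Combined standard total = 1 311 200; weights = 0.2646, 0.1621, 0.2335, 0.1877, 0.1522.
The Rural Belt: 0.2646×13.54 + 0.1621×44.46 + 0.2335×161.90 + 0.1877×173.70 + 0.1522×351.33 = 134.6413 per 100 000.
The Southern Region: 0.2646×11.68 + 0.1621×50.82 + 0.2335×129.70 + 0.1877×189.11 + 0.1522×307.65 = 123.9090 per 100 000.
Ratio = 134.6413 ÷ 123.9090 = 1.08661.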